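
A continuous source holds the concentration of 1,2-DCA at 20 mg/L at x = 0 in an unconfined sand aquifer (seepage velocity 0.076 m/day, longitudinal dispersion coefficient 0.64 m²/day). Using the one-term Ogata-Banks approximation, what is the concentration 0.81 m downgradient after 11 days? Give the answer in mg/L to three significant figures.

For a continuous step input, C/C₀ ≈ ½·erfc((x−vt)/(2√(Dt))).
vt = 0.076 × 11 = 0.836 m and 2√(Dt) = 2√(0.64 × 11) = 5.307 m.
Argument (x−vt)/(2√(Dt)) = (0.81 − 0.836)/5.307 = -0.004899; ½·erfc(-0.004899) = 0.5028.
C = 20 × 0.5028 = 10.1 mg/L.

10.1 mg/L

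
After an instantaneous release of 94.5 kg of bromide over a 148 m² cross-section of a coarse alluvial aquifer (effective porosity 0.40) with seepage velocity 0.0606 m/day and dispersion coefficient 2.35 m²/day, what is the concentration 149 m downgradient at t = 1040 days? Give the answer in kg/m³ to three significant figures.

0.00428 kg/m³

For an instantaneous plane source, C(x,t) = M/(n_e·A·√(4πDt)) · exp(−(x−vt)²/(4Dt)), with n_e·A the pore (flow) area.
Plume center vt = 0.0606 × 1040 = 63.024 m, so the well at 149 m is 85.976 m downgradient of the peak.
√(4πDt) = 175.2 m, giving peak height M/(n_e·A·√(4πDt)) = 94.5/(0.40 × 148 × 175.2) = 0.009111 kg/m³.
(x−vt)²/(4Dt) = (85.976)²/(4 × 2.35 × 1040) = 0.7561; exp(−0.7561) = 0.4695.
C = 0.009111 × 0.4695 = 0.00428 kg/m³.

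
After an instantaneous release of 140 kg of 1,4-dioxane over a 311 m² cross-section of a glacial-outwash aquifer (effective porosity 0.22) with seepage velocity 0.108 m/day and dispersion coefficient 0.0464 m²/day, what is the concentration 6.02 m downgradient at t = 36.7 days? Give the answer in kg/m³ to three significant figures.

For an instantaneous plane source, C(x,t) = M/(n_e·A·√(4πDt)) · exp(−(x−vt)²/(4Dt)), with n_e·A the pore (flow) area.
Plume center vt = 0.108 × 36.7 = 3.9636 m, so the well at 6.02 m is 2.0564 m downgradient of the peak.
√(4πDt) = 4.626 m, giving peak height M/(n_e·A·√(4πDt)) = 140/(0.22 × 311 × 4.626) = 0.4423 kg/m³.
(x−vt)²/(4Dt) = (2.0564)²/(4 × 0.0464 × 36.7) = 0.6208; exp(−0.6208) = 0.5375.
C = 0.4423 × 0.5375 = 0.238 kg/m³.

0.238 kg/m³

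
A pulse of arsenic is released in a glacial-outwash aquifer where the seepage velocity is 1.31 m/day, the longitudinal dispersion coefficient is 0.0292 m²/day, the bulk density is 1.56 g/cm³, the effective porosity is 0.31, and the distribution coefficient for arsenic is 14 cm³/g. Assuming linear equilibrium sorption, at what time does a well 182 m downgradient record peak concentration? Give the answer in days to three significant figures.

Retardation factor R = 1 + ρ_b·K_d/n = 1 + 1.56 × 14/0.31 = 71.45.
Sorption retards both mechanisms: v_R = v/R = 0.01833 m/day, D_R = D/R = 0.0004087 m²/day.
Peak time from v_R²t² + 2D_R t − x² = 0: t = (√(D_R² + v_R²x²) − D_R)/v_R².
√(D_R² + v_R²x²) = √(0.0004087² + 0.01833² × 182²) = 3.336; v_R² = 0.0003360.
t = (3.336 − 0.0004087)/0.0003360 = 9930 days.

9930 days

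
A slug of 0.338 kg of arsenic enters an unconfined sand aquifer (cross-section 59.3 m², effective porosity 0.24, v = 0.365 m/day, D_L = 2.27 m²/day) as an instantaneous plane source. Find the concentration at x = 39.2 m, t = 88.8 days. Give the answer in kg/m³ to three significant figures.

0.000446 kg/m³

For an instantaneous plane source, C(x,t) = M/(n_e·A·√(4πDt)) · exp(−(x−vt)²/(4Dt)), with n_e·A the pore (flow) area.
Plume center vt = 0.365 × 88.8 = 32.412 m, so the well at 39.2 m is 6.788 m downgradient of the peak.
√(4πDt) = 50.33 m, giving peak height M/(n_e·A·√(4πDt)) = 0.338/(0.24 × 59.3 × 50.33) = 0.0004719 kg/m³.
(x−vt)²/(4Dt) = (6.788)²/(4 × 2.27 × 88.8) = 0.05715; exp(−0.05715) = 0.9445.
C = 0.0004719 × 0.9445 = 0.000446 kg/m³.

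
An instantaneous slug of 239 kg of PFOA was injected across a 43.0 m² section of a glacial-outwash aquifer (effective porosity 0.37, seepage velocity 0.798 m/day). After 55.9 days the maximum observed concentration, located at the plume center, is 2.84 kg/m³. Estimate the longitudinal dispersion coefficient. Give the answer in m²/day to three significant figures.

At the plume center C_max = M/(n_e·A·√(4πDt)), so D = M²/(4πt·(n_e·A·C_max)²).
n_e·A·C_max = 0.37 × 43.0 × 2.84 = 45.18 kg/m.
D = 239²/(4π × 55.9 × 45.18²) = 0.0398 m²/day.

0.0398 m²/day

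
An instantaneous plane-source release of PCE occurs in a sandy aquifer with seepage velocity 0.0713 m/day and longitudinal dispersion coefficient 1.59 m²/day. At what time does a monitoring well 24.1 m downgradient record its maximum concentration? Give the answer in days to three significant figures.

148 days

For the 1D instantaneous-source solution, setting ∂C/∂t = 0 at fixed x gives v²t² + 2Dt − x² = 0, so t = (√(D² + v²x²) − D)/v².
√(D² + v²x²) = √(1.59² + 0.0713² × 24.1²) = 2.341; v² = 0.00508369.
t = (2.341 − 1.59)/0.00508369 = 148 days (vs. the pure-advection estimate x/v = 338 d).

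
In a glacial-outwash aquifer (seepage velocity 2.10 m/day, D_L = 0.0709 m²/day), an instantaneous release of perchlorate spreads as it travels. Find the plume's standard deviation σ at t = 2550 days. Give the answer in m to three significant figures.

19.0 m

Dispersive spreading gives a Gaussian with σ² = 2Dt; advection only shifts the center.
σ = √(2 × 0.0709 × 2550) = 19.0 m.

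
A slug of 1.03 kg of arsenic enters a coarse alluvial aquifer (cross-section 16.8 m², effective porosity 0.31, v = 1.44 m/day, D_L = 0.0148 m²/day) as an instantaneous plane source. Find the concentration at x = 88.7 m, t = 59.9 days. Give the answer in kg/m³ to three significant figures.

For an instantaneous plane source, C(x,t) = M/(n_e·A·√(4πDt)) · exp(−(x−vt)²/(4Dt)), with n_e·A the pore (flow) area.
Plume center vt = 1.44 × 59.9 = 86.256 m, so the well at 88.7 m is 2.444 m downgradient of the peak.
√(4πDt) = 3.338 m, giving peak height M/(n_e·A·√(4πDt)) = 1.03/(0.31 × 16.8 × 3.338) = 0.05925 kg/m³.
(x−vt)²/(4Dt) = (2.444)²/(4 × 0.0148 × 59.9) = 1.684; exp(−1.684) = 0.1856.
C = 0.05925 × 0.1856 = 0.0110 kg/m³.

0.0110 kg/m³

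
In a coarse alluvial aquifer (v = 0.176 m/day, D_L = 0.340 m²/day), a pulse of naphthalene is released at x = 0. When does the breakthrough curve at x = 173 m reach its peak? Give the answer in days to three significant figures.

For the 1D instantaneous-source solution, setting ∂C/∂t = 0 at fixed x gives v²t² + 2Dt − x² = 0, so t = (√(D² + v²x²) − D)/v².
√(D² + v²x²) = √(0.340² + 0.176² × 173²) = 30.45; v² = 0.030976.
t = (30.45 − 0.340)/0.030976 = 972 days (vs. the pure-advection estimate x/v = 983 d).

972 days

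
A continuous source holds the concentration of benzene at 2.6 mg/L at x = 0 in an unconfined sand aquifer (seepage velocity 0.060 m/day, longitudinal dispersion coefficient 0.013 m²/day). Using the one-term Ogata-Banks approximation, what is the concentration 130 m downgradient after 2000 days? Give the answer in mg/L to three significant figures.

For a continuous step input, C/C₀ ≈ ½·erfc((x−vt)/(2√(Dt))).
vt = 0.060 × 2000 = 120 m and 2√(Dt) = 2√(0.013 × 2000) = 10.20 m.
Argument (x−vt)/(2√(Dt)) = (130 − 120)/10.20 = 0.9804; ½·erfc(0.9804) = 0.08280.
C = 2.6 × 0.08280 = 0.215 mg/L.

0.215 mg/L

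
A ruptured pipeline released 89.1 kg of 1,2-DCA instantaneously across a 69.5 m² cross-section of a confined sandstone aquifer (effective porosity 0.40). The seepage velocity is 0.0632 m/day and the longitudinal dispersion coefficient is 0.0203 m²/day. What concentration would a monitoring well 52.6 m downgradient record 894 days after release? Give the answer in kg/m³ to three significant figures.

For an instantaneous plane source, C(x,t) = M/(n_e·A·√(4πDt)) · exp(−(x−vt)²/(4Dt)), with n_e·A the pore (flow) area.
Plume center vt = 0.0632 × 894 = 56.5008 m, so the well at 52.6 m is 3.9008 m upgradient of the peak.
√(4πDt) = 15.10 m, giving peak height M/(n_e·A·√(4πDt)) = 89.1/(0.40 × 69.5 × 15.10) = 0.2123 kg/m³.
(x−vt)²/(4Dt) = (-3.9008)²/(4 × 0.0203 × 894) = 0.2096; exp(−0.2096) = 0.8109.
C = 0.2123 × 0.8109 = 0.172 kg/m³.

0.172 kg/m³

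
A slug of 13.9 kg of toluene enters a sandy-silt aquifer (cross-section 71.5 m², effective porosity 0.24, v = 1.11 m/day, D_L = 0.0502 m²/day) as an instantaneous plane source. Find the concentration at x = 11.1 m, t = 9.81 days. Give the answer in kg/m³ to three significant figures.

For an instantaneous plane source, C(x,t) = M/(n_e·A·√(4πDt)) · exp(−(x−vt)²/(4Dt)), with n_e·A the pore (flow) area.
Plume center vt = 1.11 × 9.81 = 10.8891 m, so the well at 11.1 m is 0.2109 m downgradient of the peak.
√(4πDt) = 2.488 m, giving peak height M/(n_e·A·√(4πDt)) = 13.9/(0.24 × 71.5 × 2.488) = 0.3256 kg/m³.
(x−vt)²/(4Dt) = (0.2109)²/(4 × 0.0502 × 9.81) = 0.02258; exp(−0.02258) = 0.9777.
C = 0.3256 × 0.9777 = 0.318 kg/m³.

0.318 kg/m³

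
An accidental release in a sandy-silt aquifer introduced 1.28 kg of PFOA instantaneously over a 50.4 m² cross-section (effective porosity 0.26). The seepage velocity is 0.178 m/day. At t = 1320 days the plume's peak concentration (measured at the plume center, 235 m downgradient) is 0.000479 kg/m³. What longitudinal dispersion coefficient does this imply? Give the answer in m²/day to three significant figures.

At the plume center C_max = M/(n_e·A·√(4πDt)), so D = M²/(4πt·(n_e·A·C_max)²).
n_e·A·C_max = 0.26 × 50.4 × 0.000479 = 0.006277 kg/m.
D = 1.28²/(4π × 1320 × 0.006277²) = 2.51 m²/day.

2.51 m²/day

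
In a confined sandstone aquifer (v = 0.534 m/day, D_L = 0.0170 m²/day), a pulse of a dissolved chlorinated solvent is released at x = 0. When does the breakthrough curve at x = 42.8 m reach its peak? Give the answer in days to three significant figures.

For the 1D instantaneous-source solution, setting ∂C/∂t = 0 at fixed x gives v²t² + 2Dt − x² = 0, so t = (√(D² + v²x²) − D)/v².
√(D² + v²x²) = √(0.0170² + 0.534² × 42.8²) = 22.86; v² = 0.285156.
t = (22.86 − 0.0170)/0.285156 = 80.1 days (vs. the pure-advection estimate x/v = 80.1 d).

80.1 days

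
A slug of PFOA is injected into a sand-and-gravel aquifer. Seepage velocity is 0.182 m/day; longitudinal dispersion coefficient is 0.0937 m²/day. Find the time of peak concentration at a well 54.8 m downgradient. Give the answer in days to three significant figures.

298 days

For the 1D instantaneous-source solution, setting ∂C/∂t = 0 at fixed x gives v²t² + 2Dt − x² = 0, so t = (√(D² + v²x²) − D)/v².
√(D² + v²x²) = √(0.0937² + 0.182² × 54.8²) = 9.974; v² = 0.033124.
t = (9.974 − 0.0937)/0.033124 = 298 days (vs. the pure-advection estimate x/v = 301 d).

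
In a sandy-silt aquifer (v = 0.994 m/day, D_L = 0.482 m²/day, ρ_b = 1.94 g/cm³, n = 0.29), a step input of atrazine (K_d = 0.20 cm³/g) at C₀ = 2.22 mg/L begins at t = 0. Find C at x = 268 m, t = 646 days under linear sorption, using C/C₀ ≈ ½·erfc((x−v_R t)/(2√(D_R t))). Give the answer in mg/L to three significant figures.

Retardation factor R = 1 + ρ_b·K_d/n = 1 + 1.94 × 0.20/0.29 = 2.338.
Sorption retards both mechanisms: v_R = v/R = 0.4251 m/day, D_R = D/R = 0.2062 m²/day.
v_R·t = 0.4251 × 646 = 274.6146 m; 2√(D_R t) = 23.08 m; argument = (268 − 274.6146)/23.08 = -0.2866.
C = C₀ × ½·erfc(-0.2866) = 2.22 × 0.6574 = 1.46 mg/L.

1.46 mg/L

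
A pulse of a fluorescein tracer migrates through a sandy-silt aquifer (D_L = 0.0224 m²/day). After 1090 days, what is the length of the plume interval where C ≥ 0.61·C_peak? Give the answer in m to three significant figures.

13.9 m

The plume is Gaussian with σ = √(2Dt) = √(2 × 0.0224 × 1090) = 6.988 m.
C/C_peak = exp(−Δx²/(2σ²)) = 0.61 ⇒ Δx = σ·√(−2 ln 0.61) = 6.988 × 0.9943 = 6.948 m.
Width = 2Δx = 13.9 m.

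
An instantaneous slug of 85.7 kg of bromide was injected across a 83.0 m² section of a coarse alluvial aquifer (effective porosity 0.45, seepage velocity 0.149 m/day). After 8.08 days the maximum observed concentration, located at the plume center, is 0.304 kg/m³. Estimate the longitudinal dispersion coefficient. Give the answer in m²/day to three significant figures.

0.561 m²/day

At the plume center C_max = M/(n_e·A·√(4πDt)), so D = M²/(4πt·(n_e·A·C_max)²).
n_e·A·C_max = 0.45 × 83.0 × 0.304 = 11.35 kg/m.
D = 85.7²/(4π × 8.08 × 11.35²) = 0.561 m²/day.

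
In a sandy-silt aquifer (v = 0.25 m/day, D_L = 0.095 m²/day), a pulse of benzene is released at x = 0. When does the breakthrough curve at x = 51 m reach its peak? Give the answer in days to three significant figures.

For the 1D instantaneous-source solution, setting ∂C/∂t = 0 at fixed x gives v²t² + 2Dt − x² = 0, so t = (√(D² + v²x²) − D)/v².
√(D² + v²x²) = √(0.095² + 0.25² × 51²) = 12.75; v² = 0.0625.
t = (12.75 − 0.095)/0.0625 = 202 days (vs. the pure-advection estimate x/v = 204 d).

202 days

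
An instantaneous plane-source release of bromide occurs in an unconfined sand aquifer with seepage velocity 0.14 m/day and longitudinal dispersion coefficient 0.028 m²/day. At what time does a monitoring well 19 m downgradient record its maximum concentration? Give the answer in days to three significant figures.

134 days

For the 1D instantaneous-source solution, setting ∂C/∂t = 0 at fixed x gives v²t² + 2Dt − x² = 0, so t = (√(D² + v²x²) − D)/v².
√(D² + v²x²) = √(0.028² + 0.14² × 19²) = 2.660; v² = 0.0196.
t = (2.660 − 0.028)/0.0196 = 134 days (vs. the pure-advection estimate x/v = 136 d).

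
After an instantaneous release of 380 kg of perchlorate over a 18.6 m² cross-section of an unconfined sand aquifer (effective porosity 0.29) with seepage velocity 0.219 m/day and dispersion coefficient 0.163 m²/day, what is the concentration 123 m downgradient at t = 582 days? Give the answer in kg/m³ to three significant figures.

1.94 kg/m³

For an instantaneous plane source, C(x,t) = M/(n_e·A·√(4πDt)) · exp(−(x−vt)²/(4Dt)), with n_e·A the pore (flow) area.
Plume center vt = 0.219 × 582 = 127.458 m, so the well at 123 m is 4.458 m upgradient of the peak.
√(4πDt) = 34.53 m, giving peak height M/(n_e·A·√(4πDt)) = 380/(0.29 × 18.6 × 34.53) = 2.040 kg/m³.
(x−vt)²/(4Dt) = (-4.458)²/(4 × 0.163 × 582) = 0.05237; exp(−0.05237) = 0.9490.
C = 2.040 × 0.9490 = 1.94 kg/m³.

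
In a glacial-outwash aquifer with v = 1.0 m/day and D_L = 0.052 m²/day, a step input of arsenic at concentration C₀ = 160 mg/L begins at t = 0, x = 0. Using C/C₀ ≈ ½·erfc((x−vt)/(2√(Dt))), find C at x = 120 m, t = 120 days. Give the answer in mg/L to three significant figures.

For a continuous step input, C/C₀ ≈ ½·erfc((x−vt)/(2√(Dt))).
vt = 1.0 × 120 = 120 m and 2√(Dt) = 2√(0.052 × 120) = 4.996 m.
Argument (x−vt)/(2√(Dt)) = (120 − 120)/4.996 = 0; ½·erfc(0) = 0.5000.
C = 160 × 0.5000 = 80.0 mg/L.

80.0 mg/L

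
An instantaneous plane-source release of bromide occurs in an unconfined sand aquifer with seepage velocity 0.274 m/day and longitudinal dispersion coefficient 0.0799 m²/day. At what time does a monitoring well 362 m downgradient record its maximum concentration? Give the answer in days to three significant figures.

For the 1D instantaneous-source solution, setting ∂C/∂t = 0 at fixed x gives v²t² + 2Dt − x² = 0, so t = (√(D² + v²x²) − D)/v².
√(D² + v²x²) = √(0.0799² + 0.274² × 362²) = 99.19; v² = 0.075076.
t = (99.19 − 0.0799)/0.075076 = 1320 days (vs. the pure-advection estimate x/v = 1320 d).

1320 days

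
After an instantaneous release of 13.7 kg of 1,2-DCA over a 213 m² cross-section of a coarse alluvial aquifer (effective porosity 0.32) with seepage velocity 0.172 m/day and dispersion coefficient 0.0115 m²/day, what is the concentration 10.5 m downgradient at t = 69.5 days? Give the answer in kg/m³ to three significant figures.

0.0327 kg/m³

For an instantaneous plane source, C(x,t) = M/(n_e·A·√(4πDt)) · exp(−(x−vt)²/(4Dt)), with n_e·A the pore (flow) area.
Plume center vt = 0.172 × 69.5 = 11.954 m, so the well at 10.5 m is 1.454 m upgradient of the peak.
√(4πDt) = 3.169 m, giving peak height M/(n_e·A·√(4πDt)) = 13.7/(0.32 × 213 × 3.169) = 0.06343 kg/m³.
(x−vt)²/(4Dt) = (-1.454)²/(4 × 0.0115 × 69.5) = 0.6613; exp(−0.6613) = 0.5162.
C = 0.06343 × 0.5162 = 0.0327 kg/m³.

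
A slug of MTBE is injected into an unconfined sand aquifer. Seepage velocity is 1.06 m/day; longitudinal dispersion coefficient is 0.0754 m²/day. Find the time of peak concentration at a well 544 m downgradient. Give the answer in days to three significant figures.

For the 1D instantaneous-source solution, setting ∂C/∂t = 0 at fixed x gives v²t² + 2Dt − x² = 0, so t = (√(D² + v²x²) − D)/v².
√(D² + v²x²) = √(0.0754² + 1.06² × 544²) = 576.6; v² = 1.1236.
t = (576.6 − 0.0754)/1.1236 = 513 days (vs. the pure-advection estimate x/v = 513 d).

513 days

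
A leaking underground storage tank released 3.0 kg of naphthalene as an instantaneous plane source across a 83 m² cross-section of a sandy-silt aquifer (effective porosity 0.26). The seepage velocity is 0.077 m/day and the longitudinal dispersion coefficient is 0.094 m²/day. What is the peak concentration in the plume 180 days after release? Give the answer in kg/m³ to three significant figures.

0.00953 kg/m³

The peak of an instantaneous 1D plume sits at x = vt; there the Gaussian factor is 1 and C_max = M/(n_e·A·√(4πDt)), where n_e·A is the pore area the mass is dissolved in.
√(4πDt) = √(4π × 0.094 × 180) = 14.58 m, so C_max = 3.0/(0.26 × 83 × 14.58) = 0.00953 kg/m³.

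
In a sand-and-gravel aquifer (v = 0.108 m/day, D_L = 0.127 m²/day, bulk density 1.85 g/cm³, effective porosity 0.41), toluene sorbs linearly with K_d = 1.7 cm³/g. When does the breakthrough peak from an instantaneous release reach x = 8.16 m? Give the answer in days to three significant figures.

Retardation factor R = 1 + ρ_b·K_d/n = 1 + 1.85 × 1.7/0.41 = 8.671.
Sorption retards both mechanisms: v_R = v/R = 0.01246 m/day, D_R = D/R = 0.01465 m²/day.
Peak time from v_R²t² + 2D_R t − x² = 0: t = (√(D_R² + v_R²x²) − D_R)/v_R².
√(D_R² + v_R²x²) = √(0.01465² + 0.01246² × 8.16²) = 0.1027; v_R² = 0.0001553.
t = (0.1027 − 0.01465)/0.0001553 = 567 days.

567 days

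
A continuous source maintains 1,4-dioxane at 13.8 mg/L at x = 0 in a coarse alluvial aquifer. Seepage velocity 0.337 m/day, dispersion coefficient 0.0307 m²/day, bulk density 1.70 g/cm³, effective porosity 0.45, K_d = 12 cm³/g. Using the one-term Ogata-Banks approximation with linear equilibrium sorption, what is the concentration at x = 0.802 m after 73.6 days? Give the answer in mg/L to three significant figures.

Retardation factor R = 1 + ρ_b·K_d/n = 1 + 1.70 × 12/0.45 = 46.33.
Sorption retards both mechanisms: v_R = v/R = 0.007274 m/day, D_R = D/R = 0.0006626 m²/day.
v_R·t = 0.007274 × 73.6 = 0.5353664 m; 2√(D_R t) = 0.4417 m; argument = (0.802 − 0.5353664)/0.4417 = 0.6037.
C = C₀ × ½·erfc(0.6037) = 13.8 × 0.1966 = 2.71 mg/L.

2.71 mg/L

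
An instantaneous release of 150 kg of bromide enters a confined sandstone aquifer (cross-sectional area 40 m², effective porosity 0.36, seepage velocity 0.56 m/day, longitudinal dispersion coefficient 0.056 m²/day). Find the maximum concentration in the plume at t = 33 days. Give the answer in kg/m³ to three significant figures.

2.16 kg/m³

The peak of an instantaneous 1D plume sits at x = vt; there the Gaussian factor is 1 and C_max = M/(n_e·A·√(4πDt)), where n_e·A is the pore area the mass is dissolved in.
√(4πDt) = √(4π × 0.056 × 33) = 4.819 m, so C_max = 150/(0.36 × 40 × 4.819) = 2.16 kg/m³.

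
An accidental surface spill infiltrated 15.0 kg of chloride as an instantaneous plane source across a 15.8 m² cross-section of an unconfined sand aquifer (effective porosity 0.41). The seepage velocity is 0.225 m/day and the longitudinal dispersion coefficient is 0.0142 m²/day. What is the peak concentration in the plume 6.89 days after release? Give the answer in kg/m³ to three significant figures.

2.09 kg/m³

The peak of an instantaneous 1D plume sits at x = vt; there the Gaussian factor is 1 and C_max = M/(n_e·A·√(4πDt)), where n_e·A is the pore area the mass is dissolved in.
√(4πDt) = √(4π × 0.0142 × 6.89) = 1.109 m, so C_max = 15.0/(0.41 × 15.8 × 1.109) = 2.09 kg/m³.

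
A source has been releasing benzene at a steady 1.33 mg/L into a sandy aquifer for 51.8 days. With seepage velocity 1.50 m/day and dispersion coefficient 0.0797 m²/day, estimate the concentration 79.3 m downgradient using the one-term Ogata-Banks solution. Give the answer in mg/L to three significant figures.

0.384 mg/L

For a continuous step input, C/C₀ ≈ ½·erfc((x−vt)/(2√(Dt))).
vt = 1.50 × 51.8 = 77.7 m and 2√(Dt) = 2√(0.0797 × 51.8) = 4.064 m.
Argument (x−vt)/(2√(Dt)) = (79.3 − 77.7)/4.064 = 0.3937; ½·erfc(0.3937) = 0.2888.
C = 1.33 × 0.2888 = 0.384 mg/L.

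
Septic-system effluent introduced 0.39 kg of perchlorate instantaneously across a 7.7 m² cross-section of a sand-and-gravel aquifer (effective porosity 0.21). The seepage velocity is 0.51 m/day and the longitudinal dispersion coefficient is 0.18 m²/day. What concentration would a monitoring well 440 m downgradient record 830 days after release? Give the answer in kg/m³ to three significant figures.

For an instantaneous plane source, C(x,t) = M/(n_e·A·√(4πDt)) · exp(−(x−vt)²/(4Dt)), with n_e·A the pore (flow) area.
Plume center vt = 0.51 × 830 = 423.3 m, so the well at 440 m is 16.7 m downgradient of the peak.
√(4πDt) = 43.33 m, giving peak height M/(n_e·A·√(4πDt)) = 0.39/(0.21 × 7.7 × 43.33) = 0.005566 kg/m³.
(x−vt)²/(4Dt) = (16.7)²/(4 × 0.18 × 830) = 0.4667; exp(−0.4667) = 0.6271.
C = 0.005566 × 0.6271 = 0.00349 kg/m³.

0.00349 kg/m³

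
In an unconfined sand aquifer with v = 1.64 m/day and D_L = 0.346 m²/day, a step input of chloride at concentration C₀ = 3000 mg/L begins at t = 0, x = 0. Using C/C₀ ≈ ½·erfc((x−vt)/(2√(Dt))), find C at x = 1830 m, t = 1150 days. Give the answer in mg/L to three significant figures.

For a continuous step input, C/C₀ ≈ ½·erfc((x−vt)/(2√(Dt))).
vt = 1.64 × 1150 = 1886 m and 2√(Dt) = 2√(0.346 × 1150) = 39.89 m.
Argument (x−vt)/(2√(Dt)) = (1830 − 1886)/39.89 = -1.404; ½·erfc(-1.404) = 0.9765.
C = 3000 × 0.9765 = 2930 mg/L.

2930 mg/L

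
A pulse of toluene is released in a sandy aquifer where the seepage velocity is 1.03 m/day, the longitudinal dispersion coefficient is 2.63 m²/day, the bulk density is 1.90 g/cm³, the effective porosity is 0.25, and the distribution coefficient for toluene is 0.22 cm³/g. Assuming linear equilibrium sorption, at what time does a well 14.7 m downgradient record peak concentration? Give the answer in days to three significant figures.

32.1 days

Retardation factor R = 1 + ρ_b·K_d/n = 1 + 1.90 × 0.22/0.25 = 2.672.
Sorption retards both mechanisms: v_R = v/R = 0.3855 m/day, D_R = D/R = 0.9843 m²/day.
Peak time from v_R²t² + 2D_R t − x² = 0: t = (√(D_R² + v_R²x²) − D_R)/v_R².
√(D_R² + v_R²x²) = √(0.9843² + 0.3855² × 14.7²) = 5.752; v_R² = 0.1486.
t = (5.752 − 0.9843)/0.1486 = 32.1 days.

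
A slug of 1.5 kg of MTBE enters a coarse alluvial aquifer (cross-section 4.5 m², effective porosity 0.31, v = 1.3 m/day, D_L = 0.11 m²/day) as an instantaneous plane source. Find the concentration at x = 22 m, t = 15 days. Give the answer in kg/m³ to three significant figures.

0.0916 kg/m³

For an instantaneous plane source, C(x,t) = M/(n_e·A·√(4πDt)) · exp(−(x−vt)²/(4Dt)), with n_e·A the pore (flow) area.
Plume center vt = 1.3 × 15 = 19.5 m, so the well at 22 m is 2.5 m downgradient of the peak.
√(4πDt) = 4.554 m, giving peak height M/(n_e·A·√(4πDt)) = 1.5/(0.31 × 4.5 × 4.554) = 0.2361 kg/m³.
(x−vt)²/(4Dt) = (2.5)²/(4 × 0.11 × 15) = 0.9470; exp(−0.9470) = 0.3879.
C = 0.2361 × 0.3879 = 0.0916 kg/m³.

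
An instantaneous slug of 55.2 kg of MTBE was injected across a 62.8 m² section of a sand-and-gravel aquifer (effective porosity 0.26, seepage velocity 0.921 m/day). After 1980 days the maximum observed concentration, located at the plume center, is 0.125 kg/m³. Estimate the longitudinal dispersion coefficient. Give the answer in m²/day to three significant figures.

At the plume center C_max = M/(n_e·A·√(4πDt)), so D = M²/(4πt·(n_e·A·C_max)²).
n_e·A·C_max = 0.26 × 62.8 × 0.125 = 2.041 kg/m.
D = 55.2²/(4π × 1980 × 2.041²) = 0.0294 m²/day.

0.0294 m²/day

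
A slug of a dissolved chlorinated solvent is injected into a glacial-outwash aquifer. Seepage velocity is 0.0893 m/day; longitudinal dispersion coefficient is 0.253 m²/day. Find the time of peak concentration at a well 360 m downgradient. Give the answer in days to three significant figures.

4000 days

For the 1D instantaneous-source solution, setting ∂C/∂t = 0 at fixed x gives v²t² + 2Dt − x² = 0, so t = (√(D² + v²x²) − D)/v².
√(D² + v²x²) = √(0.253² + 0.0893² × 360²) = 32.15; v² = 0.00797449.
t = (32.15 − 0.253)/0.00797449 = 4000 days (vs. the pure-advection estimate x/v = 4030 d).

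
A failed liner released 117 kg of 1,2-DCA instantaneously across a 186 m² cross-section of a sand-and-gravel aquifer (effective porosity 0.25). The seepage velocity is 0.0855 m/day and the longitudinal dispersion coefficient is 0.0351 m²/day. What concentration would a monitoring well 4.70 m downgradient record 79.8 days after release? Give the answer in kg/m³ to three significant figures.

0.284 kg/m³

For an instantaneous plane source, C(x,t) = M/(n_e·A·√(4πDt)) · exp(−(x−vt)²/(4Dt)), with n_e·A the pore (flow) area.
Plume center vt = 0.0855 × 79.8 = 6.8229 m, so the well at 4.70 m is 2.1229 m upgradient of the peak.
√(4πDt) = 5.933 m, giving peak height M/(n_e·A·√(4πDt)) = 117/(0.25 × 186 × 5.933) = 0.4241 kg/m³.
(x−vt)²/(4Dt) = (-2.1229)²/(4 × 0.0351 × 79.8) = 0.4022; exp(−0.4022) = 0.6688.
C = 0.4241 × 0.6688 = 0.284 kg/m³.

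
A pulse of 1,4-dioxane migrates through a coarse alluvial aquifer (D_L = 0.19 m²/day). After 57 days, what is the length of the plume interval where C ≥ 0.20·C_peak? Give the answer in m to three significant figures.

16.7 m

The plume is Gaussian with σ = √(2Dt) = √(2 × 0.19 × 57) = 4.654 m.
C/C_peak = exp(−Δx²/(2σ²)) = 0.20 ⇒ Δx = σ·√(−2 ln 0.20) = 4.654 × 1.794 = 8.349 m.
Width = 2Δx = 16.7 m.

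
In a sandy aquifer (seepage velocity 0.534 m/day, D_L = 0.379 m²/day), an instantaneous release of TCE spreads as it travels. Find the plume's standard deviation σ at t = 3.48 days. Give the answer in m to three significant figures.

1.62 m

Dispersive spreading gives a Gaussian with σ² = 2Dt; advection only shifts the center.
σ = √(2 × 0.379 × 3.48) = 1.62 m.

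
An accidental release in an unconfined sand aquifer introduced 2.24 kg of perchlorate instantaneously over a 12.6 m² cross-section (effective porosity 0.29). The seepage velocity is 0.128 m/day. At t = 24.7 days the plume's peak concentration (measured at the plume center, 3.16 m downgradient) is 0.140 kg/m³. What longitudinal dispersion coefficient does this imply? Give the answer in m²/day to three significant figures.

0.0618 m²/day

At the plume center C_max = M/(n_e·A·√(4πDt)), so D = M²/(4πt·(n_e·A·C_max)²).
n_e·A·C_max = 0.29 × 12.6 × 0.140 = 0.5116 kg/m.
D = 2.24²/(4π × 24.7 × 0.5116²) = 0.0618 m²/day.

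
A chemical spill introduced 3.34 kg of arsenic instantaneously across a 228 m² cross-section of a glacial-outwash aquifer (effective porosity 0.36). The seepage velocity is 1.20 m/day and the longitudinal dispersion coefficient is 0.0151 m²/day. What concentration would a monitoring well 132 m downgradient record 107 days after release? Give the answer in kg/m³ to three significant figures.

For an instantaneous plane source, C(x,t) = M/(n_e·A·√(4πDt)) · exp(−(x−vt)²/(4Dt)), with n_e·A the pore (flow) area.
Plume center vt = 1.20 × 107 = 128.4 m, so the well at 132 m is 3.6 m downgradient of the peak.
√(4πDt) = 4.506 m, giving peak height M/(n_e·A·√(4πDt)) = 3.34/(0.36 × 228 × 4.506) = 0.009031 kg/m³.
(x−vt)²/(4Dt) = (3.6)²/(4 × 0.0151 × 107) = 2.005; exp(−2.005) = 0.1347.
C = 0.009031 × 0.1347 = 0.00122 kg/m³.

0.00122 kg/m³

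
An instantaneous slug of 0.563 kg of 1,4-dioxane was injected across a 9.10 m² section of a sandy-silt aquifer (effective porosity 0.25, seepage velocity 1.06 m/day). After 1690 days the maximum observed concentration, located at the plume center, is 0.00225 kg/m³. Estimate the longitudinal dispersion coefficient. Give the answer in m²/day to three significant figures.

0.570 m²/day

At the plume center C_max = M/(n_e·A·√(4πDt)), so D = M²/(4πt·(n_e·A·C_max)²).
n_e·A·C_max = 0.25 × 9.10 × 0.00225 = 0.005119 kg/m.
D = 0.563²/(4π × 1690 × 0.005119²) = 0.570 m²/day.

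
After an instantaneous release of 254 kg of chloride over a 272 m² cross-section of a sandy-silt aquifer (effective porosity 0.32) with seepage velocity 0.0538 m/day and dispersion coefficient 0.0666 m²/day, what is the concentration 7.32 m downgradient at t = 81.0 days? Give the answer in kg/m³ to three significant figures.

0.236 kg/m³

For an instantaneous plane source, C(x,t) = M/(n_e·A·√(4πDt)) · exp(−(x−vt)²/(4Dt)), with n_e·A the pore (flow) area.
Plume center vt = 0.0538 × 81.0 = 4.3578 m, so the well at 7.32 m is 2.9622 m downgradient of the peak.
√(4πDt) = 8.234 m, giving peak height M/(n_e·A·√(4πDt)) = 254/(0.32 × 272 × 8.234) = 0.3544 kg/m³.
(x−vt)²/(4Dt) = (2.9622)²/(4 × 0.0666 × 81.0) = 0.4066; exp(−0.4066) = 0.6659.
C = 0.3544 × 0.6659 = 0.236 kg/m³.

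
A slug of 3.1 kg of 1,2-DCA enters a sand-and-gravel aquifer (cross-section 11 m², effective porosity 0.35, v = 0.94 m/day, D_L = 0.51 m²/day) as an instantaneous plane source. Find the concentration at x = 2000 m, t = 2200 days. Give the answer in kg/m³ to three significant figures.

0.00242 kg/m³

For an instantaneous plane source, C(x,t) = M/(n_e·A·√(4πDt)) · exp(−(x−vt)²/(4Dt)), with n_e·A the pore (flow) area.
Plume center vt = 0.94 × 2200 = 2068 m, so the well at 2000 m is 68 m upgradient of the peak.
√(4πDt) = 118.7 m, giving peak height M/(n_e·A·√(4πDt)) = 3.1/(0.35 × 11 × 118.7) = 0.006783 kg/m³.
(x−vt)²/(4Dt) = (-68)²/(4 × 0.51 × 2200) = 1.030; exp(−1.030) = 0.3570.
C = 0.006783 × 0.3570 = 0.00242 kg/m³.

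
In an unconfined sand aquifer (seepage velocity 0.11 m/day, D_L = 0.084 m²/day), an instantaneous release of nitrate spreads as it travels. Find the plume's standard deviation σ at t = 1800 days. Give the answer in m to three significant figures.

Dispersive spreading gives a Gaussian with σ² = 2Dt; advection only shifts the center.
σ = √(2 × 0.084 × 1800) = 17.4 m.

17.4 m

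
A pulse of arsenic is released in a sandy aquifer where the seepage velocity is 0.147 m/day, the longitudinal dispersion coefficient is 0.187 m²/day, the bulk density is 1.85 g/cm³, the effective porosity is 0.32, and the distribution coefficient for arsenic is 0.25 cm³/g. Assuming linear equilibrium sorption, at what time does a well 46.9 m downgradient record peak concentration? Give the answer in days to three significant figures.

Retardation factor R = 1 + ρ_b·K_d/n = 1 + 1.85 × 0.25/0.32 = 2.445.
Sorption retards both mechanisms: v_R = v/R = 0.06012 m/day, D_R = D/R = 0.07648 m²/day.
Peak time from v_R²t² + 2D_R t − x² = 0: t = (√(D_R² + v_R²x²) − D_R)/v_R².
√(D_R² + v_R²x²) = √(0.07648² + 0.06012² × 46.9²) = 2.821; v_R² = 0.003614.
t = (2.821 − 0.07648)/0.003614 = 759 days.

759 days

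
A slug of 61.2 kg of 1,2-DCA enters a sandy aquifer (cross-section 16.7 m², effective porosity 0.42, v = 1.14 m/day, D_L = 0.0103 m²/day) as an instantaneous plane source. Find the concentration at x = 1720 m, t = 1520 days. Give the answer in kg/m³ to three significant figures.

0.0455 kg/m³

For an instantaneous plane source, C(x,t) = M/(n_e·A·√(4πDt)) · exp(−(x−vt)²/(4Dt)), with n_e·A the pore (flow) area.
Plume center vt = 1.14 × 1520 = 1732.8 m, so the well at 1720 m is 12.8 m upgradient of the peak.
√(4πDt) = 14.03 m, giving peak height M/(n_e·A·√(4πDt)) = 61.2/(0.42 × 16.7 × 14.03) = 0.6219 kg/m³.
(x−vt)²/(4Dt) = (-12.8)²/(4 × 0.0103 × 1520) = 2.616; exp(−2.616) = 0.07309.
C = 0.6219 × 0.07309 = 0.0455 kg/m³.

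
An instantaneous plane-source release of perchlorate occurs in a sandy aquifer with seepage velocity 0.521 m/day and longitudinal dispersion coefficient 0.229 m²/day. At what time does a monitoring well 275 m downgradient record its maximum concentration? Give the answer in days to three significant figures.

527 days

For the 1D instantaneous-source solution, setting ∂C/∂t = 0 at fixed x gives v²t² + 2Dt − x² = 0, so t = (√(D² + v²x²) − D)/v².
√(D² + v²x²) = √(0.229² + 0.521² × 275²) = 143.3; v² = 0.271441.
t = (143.3 − 0.229)/0.271441 = 527 days (vs. the pure-advection estimate x/v = 528 d).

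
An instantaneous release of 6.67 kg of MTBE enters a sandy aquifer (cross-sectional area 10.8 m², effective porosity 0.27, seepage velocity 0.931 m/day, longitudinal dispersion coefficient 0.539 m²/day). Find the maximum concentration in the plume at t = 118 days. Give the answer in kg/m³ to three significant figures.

0.0809 kg/m³

The peak of an instantaneous 1D plume sits at x = vt; there the Gaussian factor is 1 and C_max = M/(n_e·A·√(4πDt)), where n_e·A is the pore area the mass is dissolved in.
√(4πDt) = √(4π × 0.539 × 118) = 28.27 m, so C_max = 6.67/(0.27 × 10.8 × 28.27) = 0.0809 kg/m³.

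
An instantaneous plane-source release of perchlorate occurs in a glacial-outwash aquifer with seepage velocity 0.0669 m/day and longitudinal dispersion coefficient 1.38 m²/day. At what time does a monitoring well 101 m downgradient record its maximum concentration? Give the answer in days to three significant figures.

1230 days

For the 1D instantaneous-source solution, setting ∂C/∂t = 0 at fixed x gives v²t² + 2Dt − x² = 0, so t = (√(D² + v²x²) − D)/v².
√(D² + v²x²) = √(1.38² + 0.0669² × 101²) = 6.896; v² = 0.00447561.
t = (6.896 − 1.38)/0.00447561 = 1230 days (vs. the pure-advection estimate x/v = 1510 d).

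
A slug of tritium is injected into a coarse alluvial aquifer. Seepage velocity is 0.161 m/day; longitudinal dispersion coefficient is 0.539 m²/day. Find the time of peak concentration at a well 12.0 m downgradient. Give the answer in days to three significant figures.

56.6 days

For the 1D instantaneous-source solution, setting ∂C/∂t = 0 at fixed x gives v²t² + 2Dt − x² = 0, so t = (√(D² + v²x²) − D)/v².
√(D² + v²x²) = √(0.539² + 0.161² × 12.0²) = 2.006; v² = 0.025921.
t = (2.006 − 0.539)/0.025921 = 56.6 days (vs. the pure-advection estimate x/v = 74.5 d).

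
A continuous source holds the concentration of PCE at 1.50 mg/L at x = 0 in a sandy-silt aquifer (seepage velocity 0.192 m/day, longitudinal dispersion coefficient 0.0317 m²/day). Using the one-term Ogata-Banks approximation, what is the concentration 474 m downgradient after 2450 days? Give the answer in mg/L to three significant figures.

0.580 mg/L

For a continuous step input, C/C₀ ≈ ½·erfc((x−vt)/(2√(Dt))).
vt = 0.192 × 2450 = 470.4 m and 2√(Dt) = 2√(0.0317 × 2450) = 17.63 m.
Argument (x−vt)/(2√(Dt)) = (474 − 470.4)/17.63 = 0.2042; ½·erfc(0.2042) = 0.3864.
C = 1.50 × 0.3864 = 0.580 mg/L.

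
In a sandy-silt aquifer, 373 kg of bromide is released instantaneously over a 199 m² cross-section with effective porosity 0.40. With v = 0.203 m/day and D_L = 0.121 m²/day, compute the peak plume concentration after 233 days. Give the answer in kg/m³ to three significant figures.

The peak of an instantaneous 1D plume sits at x = vt; there the Gaussian factor is 1 and C_max = M/(n_e·A·√(4πDt)), where n_e·A is the pore area the mass is dissolved in.
√(4πDt) = √(4π × 0.121 × 233) = 18.82 m, so C_max = 373/(0.40 × 199 × 18.82) = 0.249 kg/m³.

0.249 kg/m³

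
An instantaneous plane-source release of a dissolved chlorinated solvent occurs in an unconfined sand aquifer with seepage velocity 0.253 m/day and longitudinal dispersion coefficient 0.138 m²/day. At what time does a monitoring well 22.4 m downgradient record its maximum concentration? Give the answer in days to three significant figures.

For the 1D instantaneous-source solution, setting ∂C/∂t = 0 at fixed x gives v²t² + 2Dt − x² = 0, so t = (√(D² + v²x²) − D)/v².
√(D² + v²x²) = √(0.138² + 0.253² × 22.4²) = 5.669; v² = 0.064009.
t = (5.669 − 0.138)/0.064009 = 86.4 days (vs. the pure-advection estimate x/v = 88.5 d).

86.4 days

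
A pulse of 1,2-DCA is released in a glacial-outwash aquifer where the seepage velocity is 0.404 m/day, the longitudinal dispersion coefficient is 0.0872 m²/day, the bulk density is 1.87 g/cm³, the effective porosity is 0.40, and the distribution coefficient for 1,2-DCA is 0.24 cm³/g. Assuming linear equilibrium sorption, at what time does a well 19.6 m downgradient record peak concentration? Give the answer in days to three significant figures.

Retardation factor R = 1 + ρ_b·K_d/n = 1 + 1.87 × 0.24/0.40 = 2.122.
Sorption retards both mechanisms: v_R = v/R = 0.1904 m/day, D_R = D/R = 0.04109 m²/day.
Peak time from v_R²t² + 2D_R t − x² = 0: t = (√(D_R² + v_R²x²) − D_R)/v_R².
√(D_R² + v_R²x²) = √(0.04109² + 0.1904² × 19.6²) = 3.732; v_R² = 0.03625.
t = (3.732 − 0.04109)/0.03625 = 102 days.

102 days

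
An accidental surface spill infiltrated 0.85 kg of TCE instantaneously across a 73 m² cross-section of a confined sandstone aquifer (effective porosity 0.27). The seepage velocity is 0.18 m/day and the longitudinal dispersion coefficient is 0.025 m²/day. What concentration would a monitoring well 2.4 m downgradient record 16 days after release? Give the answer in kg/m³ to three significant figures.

0.0167 kg/m³

For an instantaneous plane source, C(x,t) = M/(n_e·A·√(4πDt)) · exp(−(x−vt)²/(4Dt)), with n_e·A the pore (flow) area.
Plume center vt = 0.18 × 16 = 2.88 m, so the well at 2.4 m is 0.48 m upgradient of the peak.
√(4πDt) = 2.242 m, giving peak height M/(n_e·A·√(4πDt)) = 0.85/(0.27 × 73 × 2.242) = 0.01924 kg/m³.
(x−vt)²/(4Dt) = (-0.48)²/(4 × 0.025 × 16) = 0.1440; exp(−0.1440) = 0.8659.
C = 0.01924 × 0.8659 = 0.0167 kg/m³.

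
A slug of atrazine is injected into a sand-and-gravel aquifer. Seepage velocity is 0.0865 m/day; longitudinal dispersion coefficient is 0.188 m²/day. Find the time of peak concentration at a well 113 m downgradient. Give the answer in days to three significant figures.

For the 1D instantaneous-source solution, setting ∂C/∂t = 0 at fixed x gives v²t² + 2Dt − x² = 0, so t = (√(D² + v²x²) − D)/v².
√(D² + v²x²) = √(0.188² + 0.0865² × 113²) = 9.776; v² = 0.00748225.
t = (9.776 − 0.188)/0.00748225 = 1280 days (vs. the pure-advection estimate x/v = 1310 d).

1280 days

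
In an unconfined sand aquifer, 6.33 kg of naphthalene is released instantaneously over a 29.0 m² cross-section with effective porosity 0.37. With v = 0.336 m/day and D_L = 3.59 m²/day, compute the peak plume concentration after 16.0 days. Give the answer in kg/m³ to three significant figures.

0.0220 kg/m³

The peak of an instantaneous 1D plume sits at x = vt; there the Gaussian factor is 1 and C_max = M/(n_e·A·√(4πDt)), where n_e·A is the pore area the mass is dissolved in.
√(4πDt) = √(4π × 3.59 × 16.0) = 26.87 m, so C_max = 6.33/(0.37 × 29.0 × 26.87) = 0.0220 kg/m³.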